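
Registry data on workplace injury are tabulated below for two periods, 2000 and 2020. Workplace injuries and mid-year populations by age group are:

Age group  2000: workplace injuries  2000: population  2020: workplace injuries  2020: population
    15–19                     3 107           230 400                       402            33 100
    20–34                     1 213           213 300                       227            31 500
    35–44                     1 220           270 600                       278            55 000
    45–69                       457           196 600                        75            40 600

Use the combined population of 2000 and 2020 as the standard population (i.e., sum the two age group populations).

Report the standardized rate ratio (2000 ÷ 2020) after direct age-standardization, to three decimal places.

0.988

Age-specific rates per 10 000 for 2000: 134.85, 56.87, 45.08, 23.25.
For 2020: 121.45, 72.06, 50.55, 18.47.
Combined standard total = 1 071 100; weights = 0.2460, 0.2286, 0.3040, 0.2215.
2000: 0.2460×134.85 + 0.2286×56.87 + 0.3040×45.08 + 0.2215×23.25 = 65.0251 per 10 000.
2020: 0.2460×121.45 + 0.2286×72.06 + 0.3040×50.55 + 0.2215×18.47 = 65.8040 per 10 000.
Ratio = 65.0251 ÷ 65.8040 = 0.98816.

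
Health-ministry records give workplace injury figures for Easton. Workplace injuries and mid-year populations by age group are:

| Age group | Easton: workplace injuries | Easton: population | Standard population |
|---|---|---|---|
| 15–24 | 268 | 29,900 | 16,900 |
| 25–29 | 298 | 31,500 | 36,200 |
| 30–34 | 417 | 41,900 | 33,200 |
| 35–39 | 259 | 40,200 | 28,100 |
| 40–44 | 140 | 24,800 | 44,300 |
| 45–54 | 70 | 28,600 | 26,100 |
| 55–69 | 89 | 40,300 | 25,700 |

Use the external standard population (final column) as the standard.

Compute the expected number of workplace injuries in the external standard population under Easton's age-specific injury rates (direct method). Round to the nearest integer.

1376

Age-specific rates per 10,000 for Easton: 89.63, 94.60, 99.52, 64.43, 56.45, 24.48, 22.08.
Expected workplace injuries = Σ (standard pop × age-specific rate ÷ 10,000)
= 16,900×89.63/10,000 + 36,200×94.60/10,000 + 33,200×99.52/10,000 + 28,100×64.43/10,000 + 44,300×56.45/10,000 + 26,100×24.48/10,000 + 25,700×22.08/10,000
= 151.48 + 342.46 + 330.42 + 181.04 + 250.08 + 63.88 + 56.76 = 1376.12.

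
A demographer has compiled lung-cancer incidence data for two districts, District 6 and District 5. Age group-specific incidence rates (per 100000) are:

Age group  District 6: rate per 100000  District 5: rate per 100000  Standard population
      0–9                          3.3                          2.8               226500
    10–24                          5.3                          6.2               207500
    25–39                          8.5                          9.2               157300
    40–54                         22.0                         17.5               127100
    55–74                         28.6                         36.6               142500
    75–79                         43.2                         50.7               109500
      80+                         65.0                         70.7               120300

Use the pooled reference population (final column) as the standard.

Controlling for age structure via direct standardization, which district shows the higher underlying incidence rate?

Standard total = 1090700; weights = 0.2077, 0.1902, 0.1442, 0.1165, 0.1307, 0.1004, 0.1103.
District 6: 0.2077×3.3 + 0.1902×5.3 + 0.1442×8.5 + 0.1165×22.0 + 0.1307×28.6 + 0.1004×43.2 + 0.1103×65.0 = 20.7260 per 100000.
District 5: 0.2077×2.8 + 0.1902×6.2 + 0.1442×9.2 + 0.1165×17.5 + 0.1307×36.6 + 0.1004×50.7 + 0.1103×70.7 = 22.7968 per 100000.

District 5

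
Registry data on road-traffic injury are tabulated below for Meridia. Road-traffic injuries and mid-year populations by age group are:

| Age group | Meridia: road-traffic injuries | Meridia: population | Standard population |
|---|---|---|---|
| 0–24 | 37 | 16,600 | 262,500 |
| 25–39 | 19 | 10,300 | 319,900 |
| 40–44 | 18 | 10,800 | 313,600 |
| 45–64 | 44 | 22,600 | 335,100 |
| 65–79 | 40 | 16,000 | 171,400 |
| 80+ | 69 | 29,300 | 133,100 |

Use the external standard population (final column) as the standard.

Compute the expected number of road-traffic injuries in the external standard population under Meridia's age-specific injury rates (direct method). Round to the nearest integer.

Age-specific rates per 100,000 for Meridia: 222.89, 184.47, 166.67, 194.69, 250.00, 235.49.
Expected road-traffic injuries = Σ (standard pop × age-specific rate ÷ 100,000)
= 262,500×222.89/100,000 + 319,900×184.47/100,000 + 313,600×166.67/100,000 + 335,100×194.69/100,000 + 171,400×250.00/100,000 + 133,100×235.49/100,000
= 585.09 + 590.11 + 522.67 + 652.41 + 428.50 + 313.44 = 3092.21.

3092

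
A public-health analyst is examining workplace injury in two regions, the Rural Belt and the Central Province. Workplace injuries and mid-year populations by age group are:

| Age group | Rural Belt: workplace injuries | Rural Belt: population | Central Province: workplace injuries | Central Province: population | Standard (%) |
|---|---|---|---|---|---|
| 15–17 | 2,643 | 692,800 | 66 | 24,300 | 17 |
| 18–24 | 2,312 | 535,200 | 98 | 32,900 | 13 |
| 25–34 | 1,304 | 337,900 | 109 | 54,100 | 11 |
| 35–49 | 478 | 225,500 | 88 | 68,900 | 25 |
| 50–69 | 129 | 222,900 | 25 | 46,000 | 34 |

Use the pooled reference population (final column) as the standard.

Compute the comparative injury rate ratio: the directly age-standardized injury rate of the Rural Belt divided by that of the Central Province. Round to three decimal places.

Age-specific rates per 10,000 for the Rural Belt: 38.15, 43.20, 38.59, 21.20, 5.79.
For the Central Province: 27.16, 29.79, 20.15, 12.77, 5.43.
Standard weights: 0.17, 0.13, 0.11, 0.25, 0.34.
The Rural Belt: 0.1700×38.15 + 0.1300×43.20 + 0.1100×38.59 + 0.2500×21.20 + 0.3400×5.79 = 23.6133 per 10,000.
The Central Province: 0.1700×27.16 + 0.1300×29.79 + 0.1100×20.15 + 0.2500×12.77 + 0.3400×5.43 = 15.7468 per 10,000.
Ratio = 23.6133 ÷ 15.7468 = 1.49957.

1.500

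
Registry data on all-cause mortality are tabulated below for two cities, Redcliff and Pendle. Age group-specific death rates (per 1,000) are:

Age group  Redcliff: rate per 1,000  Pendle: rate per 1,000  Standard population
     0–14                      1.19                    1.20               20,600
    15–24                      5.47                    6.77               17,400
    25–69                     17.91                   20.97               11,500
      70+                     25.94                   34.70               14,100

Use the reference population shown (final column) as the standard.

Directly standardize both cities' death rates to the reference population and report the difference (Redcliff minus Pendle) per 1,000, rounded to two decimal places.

-2.85

Standard total = 63,600; weights = 0.3239, 0.2736, 0.1808, 0.2217.
Redcliff: 0.3239×1.19 + 0.2736×5.47 + 0.1808×17.91 + 0.2217×25.94 = 10.8712 per 1,000.
Pendle: 0.3239×1.20 + 0.2736×6.77 + 0.1808×20.97 + 0.2217×34.70 = 13.7255 per 1,000.
Difference = 10.8712 − 13.7255 = -2.8543.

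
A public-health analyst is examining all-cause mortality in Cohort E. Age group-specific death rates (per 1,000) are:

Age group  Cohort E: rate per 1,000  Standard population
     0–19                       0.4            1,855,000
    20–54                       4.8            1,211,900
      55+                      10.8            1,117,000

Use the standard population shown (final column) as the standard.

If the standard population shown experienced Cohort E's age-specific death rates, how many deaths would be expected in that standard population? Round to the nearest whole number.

Expected deaths = Σ (standard pop × age-specific rate ÷ 1,000)
= 1,855,000×0.4/1,000 + 1,211,900×4.8/1,000 + 1,117,000×10.8/1,000
= 742.00 + 5817.12 + 12063.60 = 18622.72.

18623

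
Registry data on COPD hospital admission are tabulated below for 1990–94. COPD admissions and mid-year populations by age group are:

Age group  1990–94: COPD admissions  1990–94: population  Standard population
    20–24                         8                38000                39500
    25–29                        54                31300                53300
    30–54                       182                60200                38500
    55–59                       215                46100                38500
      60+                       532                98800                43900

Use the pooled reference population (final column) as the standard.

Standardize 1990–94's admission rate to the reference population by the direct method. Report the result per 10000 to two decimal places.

29.60

Age-specific rates per 10000 for 1990–94: 2.11, 17.25, 30.23, 46.64, 53.85.
Standard total = 213700; weights = 0.1848, 0.2494, 0.1802, 0.1802, 0.2054.
Standardized rate: 0.1848×2.11 + 0.2494×17.25 + 0.1802×30.23 + 0.1802×46.64 + 0.2054×53.85 = 29.6025 per 10000.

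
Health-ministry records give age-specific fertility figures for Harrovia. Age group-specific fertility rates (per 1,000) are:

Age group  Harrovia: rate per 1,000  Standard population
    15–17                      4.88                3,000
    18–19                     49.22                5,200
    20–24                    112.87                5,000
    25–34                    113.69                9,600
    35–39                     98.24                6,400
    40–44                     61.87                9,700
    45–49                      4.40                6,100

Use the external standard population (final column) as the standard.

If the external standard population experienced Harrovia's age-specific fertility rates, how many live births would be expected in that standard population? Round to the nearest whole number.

3182

Expected live births = Σ (standard pop × age-specific rate ÷ 1,000)
= 3,000×4.88/1,000 + 5,200×49.22/1,000 + 5,000×112.87/1,000 + 9,600×113.69/1,000 + 6,400×98.24/1,000 + 9,700×61.87/1,000 + 6,100×4.40/1,000
= 14.64 + 255.94 + 564.35 + 1091.42 + 628.74 + 600.14 + 26.84 = 3182.07.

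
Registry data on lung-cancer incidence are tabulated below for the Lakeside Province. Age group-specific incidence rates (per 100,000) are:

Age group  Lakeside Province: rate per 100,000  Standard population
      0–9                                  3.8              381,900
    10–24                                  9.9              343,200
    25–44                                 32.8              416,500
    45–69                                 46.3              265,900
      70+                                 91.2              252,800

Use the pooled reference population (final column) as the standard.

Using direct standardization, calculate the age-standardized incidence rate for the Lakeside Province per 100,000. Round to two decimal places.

Standard total = 1,660,300; weights = 0.2300, 0.2067, 0.2509, 0.1602, 0.1523.
Standardized rate: 0.2300×3.8 + 0.2067×9.9 + 0.2509×32.8 + 0.1602×46.3 + 0.1523×91.2 = 32.4499 per 100,000.

32.45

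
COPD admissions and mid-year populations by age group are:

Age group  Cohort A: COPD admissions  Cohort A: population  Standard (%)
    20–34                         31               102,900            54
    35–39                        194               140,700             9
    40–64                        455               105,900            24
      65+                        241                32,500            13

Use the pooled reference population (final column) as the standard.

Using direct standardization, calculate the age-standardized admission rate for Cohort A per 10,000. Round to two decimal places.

Age-specific rates per 10,000 for Cohort A: 3.01, 13.79, 42.97, 74.15.
Standard weights: 0.54, 0.09, 0.24, 0.13.
Standardized rate: 0.5400×3.01 + 0.0900×13.79 + 0.2400×42.97 + 0.1300×74.15 = 22.8194 per 10,000.

22.82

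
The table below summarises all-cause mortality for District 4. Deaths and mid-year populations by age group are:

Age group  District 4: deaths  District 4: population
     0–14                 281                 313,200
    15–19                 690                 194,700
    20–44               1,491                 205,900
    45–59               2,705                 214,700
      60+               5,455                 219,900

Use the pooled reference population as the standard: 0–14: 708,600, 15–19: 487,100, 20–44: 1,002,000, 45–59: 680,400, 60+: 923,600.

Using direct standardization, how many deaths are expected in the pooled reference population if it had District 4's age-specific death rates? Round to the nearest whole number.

Age-specific rates per 100,000 for District 4: 89.72, 354.39, 724.14, 1259.90, 2480.67.
Expected deaths = Σ (standard pop × age-specific rate ÷ 100,000)
= 708,600×89.72/100,000 + 487,100×354.39/100,000 + 1,002,000×724.14/100,000 + 680,400×1259.90/100,000 + 923,600×2480.67/100,000
= 635.75 + 1726.24 + 7255.86 + 8572.34 + 22911.50 = 41101.69.

41102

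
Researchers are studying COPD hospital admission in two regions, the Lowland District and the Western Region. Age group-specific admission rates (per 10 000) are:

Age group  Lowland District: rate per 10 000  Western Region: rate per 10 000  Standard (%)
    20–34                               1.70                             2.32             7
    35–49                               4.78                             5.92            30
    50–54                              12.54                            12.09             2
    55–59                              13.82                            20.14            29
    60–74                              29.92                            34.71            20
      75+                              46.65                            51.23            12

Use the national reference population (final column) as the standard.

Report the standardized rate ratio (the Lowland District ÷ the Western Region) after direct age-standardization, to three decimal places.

Standard weights: 0.07, 0.30, 0.02, 0.29, 0.20, 0.12.
The Lowland District: 0.0700×1.70 + 0.3000×4.78 + 0.0200×12.54 + 0.2900×13.82 + 0.2000×29.92 + 0.1200×46.65 = 17.3936 per 10 000.
The Western Region: 0.0700×2.32 + 0.3000×5.92 + 0.0200×12.09 + 0.2900×20.14 + 0.2000×34.71 + 0.1200×51.23 = 21.1104 per 10 000.
Ratio = 17.3936 ÷ 21.1104 = 0.82394.

0.824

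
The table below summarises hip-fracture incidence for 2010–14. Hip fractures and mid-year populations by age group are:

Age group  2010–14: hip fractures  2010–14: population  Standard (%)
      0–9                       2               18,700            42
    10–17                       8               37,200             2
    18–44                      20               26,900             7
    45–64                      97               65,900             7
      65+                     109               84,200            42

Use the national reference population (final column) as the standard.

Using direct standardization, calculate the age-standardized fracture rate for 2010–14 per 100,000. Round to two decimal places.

74.80

Age-specific rates per 100,000 for 2010–14: 10.70, 21.51, 74.35, 147.19, 129.45.
Standard weights: 0.42, 0.02, 0.07, 0.07, 0.42.
Standardized rate: 0.4200×10.70 + 0.0200×21.51 + 0.0700×74.35 + 0.0700×147.19 + 0.4200×129.45 = 74.8006 per 100,000.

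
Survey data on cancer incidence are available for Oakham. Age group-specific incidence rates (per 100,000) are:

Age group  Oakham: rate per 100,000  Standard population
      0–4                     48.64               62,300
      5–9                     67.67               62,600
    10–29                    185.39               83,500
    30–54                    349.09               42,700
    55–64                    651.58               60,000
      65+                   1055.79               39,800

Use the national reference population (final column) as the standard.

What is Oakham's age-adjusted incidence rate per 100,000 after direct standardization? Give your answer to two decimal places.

Standard total = 350,900; weights = 0.1775, 0.1784, 0.2380, 0.1217, 0.1710, 0.1134.
Standardized rate: 0.1775×48.64 + 0.1784×67.67 + 0.2380×185.39 + 0.1217×349.09 + 0.1710×651.58 + 0.1134×1055.79 = 338.4664 per 100,000.

338.47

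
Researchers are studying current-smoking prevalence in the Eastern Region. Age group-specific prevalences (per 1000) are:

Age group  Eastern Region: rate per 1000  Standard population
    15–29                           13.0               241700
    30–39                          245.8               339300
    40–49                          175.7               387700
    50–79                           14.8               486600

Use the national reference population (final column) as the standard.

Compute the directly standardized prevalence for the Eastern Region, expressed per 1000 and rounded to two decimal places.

111.22

Standard total = 1455300; weights = 0.1661, 0.2331, 0.2664, 0.3344.
Standardized rate: 0.1661×13.0 + 0.2331×245.8 + 0.2664×175.7 + 0.3344×14.8 = 111.2228 per 1000.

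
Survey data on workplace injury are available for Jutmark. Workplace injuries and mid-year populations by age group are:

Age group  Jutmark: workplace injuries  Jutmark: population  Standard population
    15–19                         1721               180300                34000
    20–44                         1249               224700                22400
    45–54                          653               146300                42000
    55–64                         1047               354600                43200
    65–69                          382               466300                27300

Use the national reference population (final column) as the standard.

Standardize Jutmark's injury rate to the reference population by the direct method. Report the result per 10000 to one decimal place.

46.6

Age-specific rates per 10000 for Jutmark: 95.45, 55.59, 44.63, 29.53, 8.19.
Standard total = 168900; weights = 0.2013, 0.1326, 0.2487, 0.2558, 0.1616.
Standardized rate: 0.2013×95.45 + 0.1326×55.59 + 0.2487×44.63 + 0.2558×29.53 + 0.1616×8.19 = 46.5619 per 10000.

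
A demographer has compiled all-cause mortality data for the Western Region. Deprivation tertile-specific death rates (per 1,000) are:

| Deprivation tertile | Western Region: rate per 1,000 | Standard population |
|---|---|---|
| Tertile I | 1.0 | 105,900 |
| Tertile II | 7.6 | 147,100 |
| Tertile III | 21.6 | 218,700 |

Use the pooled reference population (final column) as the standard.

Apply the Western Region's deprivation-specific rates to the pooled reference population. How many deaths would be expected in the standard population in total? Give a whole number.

Expected deaths = Σ (standard pop × deprivation-specific rate ÷ 1,000)
= 105,900×1.0/1,000 + 147,100×7.6/1,000 + 218,700×21.6/1,000
= 105.90 + 1117.96 + 4723.92 = 5947.78.

5948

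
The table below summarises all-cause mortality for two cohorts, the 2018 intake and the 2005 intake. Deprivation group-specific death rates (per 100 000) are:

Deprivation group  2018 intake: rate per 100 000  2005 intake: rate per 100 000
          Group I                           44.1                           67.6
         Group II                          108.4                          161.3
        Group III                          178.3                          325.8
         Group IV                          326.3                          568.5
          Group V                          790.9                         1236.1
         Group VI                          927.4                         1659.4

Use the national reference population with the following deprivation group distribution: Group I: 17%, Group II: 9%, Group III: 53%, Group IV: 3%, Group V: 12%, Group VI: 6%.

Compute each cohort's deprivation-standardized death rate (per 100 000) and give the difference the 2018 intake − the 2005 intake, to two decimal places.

-191.54

Standard weights: 0.17, 0.09, 0.53, 0.03, 0.12, 0.06.
The 2018 intake: 0.1700×44.1 + 0.0900×108.4 + 0.5300×178.3 + 0.0300×326.3 + 0.1200×790.9 + 0.0600×927.4 = 272.0930 per 100 000.
The 2005 intake: 0.1700×67.6 + 0.0900×161.3 + 0.5300×325.8 + 0.0300×568.5 + 0.1200×1236.1 + 0.0600×1659.4 = 463.6340 per 100 000.
Difference = 272.0930 − 463.6340 = -191.5410.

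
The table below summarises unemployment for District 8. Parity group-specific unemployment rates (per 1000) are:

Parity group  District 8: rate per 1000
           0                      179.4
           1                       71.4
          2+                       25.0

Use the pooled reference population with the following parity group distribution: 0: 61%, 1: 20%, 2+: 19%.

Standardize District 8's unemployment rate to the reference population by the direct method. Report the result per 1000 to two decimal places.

128.46

Standard weights: 0.61, 0.20, 0.19.
Standardized rate: 0.6100×179.4 + 0.2000×71.4 + 0.1900×25.0 = 128.4640 per 1000.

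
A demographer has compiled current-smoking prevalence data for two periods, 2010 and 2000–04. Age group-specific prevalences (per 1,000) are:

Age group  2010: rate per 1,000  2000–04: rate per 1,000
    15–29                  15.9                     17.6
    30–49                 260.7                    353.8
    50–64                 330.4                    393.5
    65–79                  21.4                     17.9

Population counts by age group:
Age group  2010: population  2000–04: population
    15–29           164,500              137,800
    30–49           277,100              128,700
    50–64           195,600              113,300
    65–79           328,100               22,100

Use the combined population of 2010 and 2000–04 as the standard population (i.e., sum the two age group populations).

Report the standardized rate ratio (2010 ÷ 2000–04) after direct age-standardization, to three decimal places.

Combined standard total = 1,367,200; weights = 0.2211, 0.2968, 0.2259, 0.2561.
2010: 0.2211×15.9 + 0.2968×260.7 + 0.2259×330.4 + 0.2561×21.4 = 161.0251 per 1,000.
2000–04: 0.2211×17.6 + 0.2968×353.8 + 0.2259×393.5 + 0.2561×17.9 = 202.3941 per 1,000.
Ratio = 161.0251 ÷ 202.3941 = 0.79560.

0.796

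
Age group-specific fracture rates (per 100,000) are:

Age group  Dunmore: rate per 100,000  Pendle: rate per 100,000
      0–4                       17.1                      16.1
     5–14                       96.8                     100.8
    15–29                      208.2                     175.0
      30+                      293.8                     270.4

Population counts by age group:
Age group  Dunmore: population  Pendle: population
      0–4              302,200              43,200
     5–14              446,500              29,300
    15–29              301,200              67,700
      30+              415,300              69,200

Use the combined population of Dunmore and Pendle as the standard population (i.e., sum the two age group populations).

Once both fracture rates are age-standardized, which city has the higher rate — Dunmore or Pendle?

Combined standard total = 1,674,600; weights = 0.2063, 0.2841, 0.2203, 0.2893.
Dunmore: 0.2063×17.1 + 0.2841×96.8 + 0.2203×208.2 + 0.2893×293.8 = 161.8983 per 100,000.
Pendle: 0.2063×16.1 + 0.2841×100.8 + 0.2203×175.0 + 0.2893×270.4 = 148.7447 per 100,000.
The crude rates (159.10 vs 163.36) would put Pendle higher, but that reflects its age composition; once standardized to a common age structure, Dunmore has the higher underlying rate.

Dunmore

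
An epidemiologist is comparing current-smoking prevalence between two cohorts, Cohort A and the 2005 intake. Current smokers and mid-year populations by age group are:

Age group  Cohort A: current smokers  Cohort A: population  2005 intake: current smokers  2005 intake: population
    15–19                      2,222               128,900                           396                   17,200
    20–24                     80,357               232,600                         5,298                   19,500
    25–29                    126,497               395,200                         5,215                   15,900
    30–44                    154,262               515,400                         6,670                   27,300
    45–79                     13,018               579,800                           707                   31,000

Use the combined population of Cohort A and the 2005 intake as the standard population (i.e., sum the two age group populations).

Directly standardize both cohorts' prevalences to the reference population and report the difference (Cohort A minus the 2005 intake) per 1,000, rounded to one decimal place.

22.5

Age-specific rates per 1,000 for Cohort A: 17.238, 345.473, 320.084, 299.305, 22.453.
For the 2005 intake: 23.023, 271.692, 327.987, 244.322, 22.806.
Combined standard total = 1,962,800; weights = 0.0744, 0.1284, 0.2094, 0.2765, 0.3112.
Cohort A: 0.0744×17.238 + 0.1284×345.473 + 0.2094×320.084 + 0.2765×299.305 + 0.3112×22.453 = 202.4382 per 1,000.
The 2005 intake: 0.0744×23.023 + 0.1284×271.692 + 0.2094×327.987 + 0.2765×244.322 + 0.3112×22.806 = 179.9556 per 1,000.
Difference = 202.4382 − 179.9556 = 22.4825.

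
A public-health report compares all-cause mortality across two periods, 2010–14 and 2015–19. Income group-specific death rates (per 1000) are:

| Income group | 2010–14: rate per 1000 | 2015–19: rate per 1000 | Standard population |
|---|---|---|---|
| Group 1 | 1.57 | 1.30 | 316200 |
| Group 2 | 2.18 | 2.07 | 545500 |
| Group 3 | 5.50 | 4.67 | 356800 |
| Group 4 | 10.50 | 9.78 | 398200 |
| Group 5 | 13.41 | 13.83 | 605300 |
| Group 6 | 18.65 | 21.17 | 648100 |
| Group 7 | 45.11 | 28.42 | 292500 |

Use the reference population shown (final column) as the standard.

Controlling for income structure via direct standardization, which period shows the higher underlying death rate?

2010–14

Standard total = 3162600; weights = 0.1000, 0.1725, 0.1128, 0.1259, 0.1914, 0.2049, 0.0925.
2010–14: 0.1000×1.57 + 0.1725×2.18 + 0.1128×5.50 + 0.1259×10.50 + 0.1914×13.41 + 0.2049×18.65 + 0.0925×45.11 = 13.0361 per 1000.
2015–19: 0.1000×1.30 + 0.1725×2.07 + 0.1128×4.67 + 0.1259×9.78 + 0.1914×13.83 + 0.2049×21.17 + 0.0925×28.42 = 11.8590 per 1000.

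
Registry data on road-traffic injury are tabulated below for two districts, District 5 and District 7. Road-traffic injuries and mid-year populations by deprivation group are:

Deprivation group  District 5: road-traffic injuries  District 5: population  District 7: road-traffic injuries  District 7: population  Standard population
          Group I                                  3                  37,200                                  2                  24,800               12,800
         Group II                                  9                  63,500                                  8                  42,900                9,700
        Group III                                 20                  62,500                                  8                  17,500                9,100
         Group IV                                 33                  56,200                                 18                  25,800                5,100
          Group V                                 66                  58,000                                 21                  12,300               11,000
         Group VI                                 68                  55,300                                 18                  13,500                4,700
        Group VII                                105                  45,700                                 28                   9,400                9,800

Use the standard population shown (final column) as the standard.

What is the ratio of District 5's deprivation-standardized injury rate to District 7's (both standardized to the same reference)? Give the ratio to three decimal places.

Deprivation-specific rates per 100,000 for District 5: 8.06, 14.17, 32.00, 58.72, 113.79, 122.97, 229.76.
For District 7: 8.06, 18.65, 45.71, 69.77, 170.73, 133.33, 297.87.
Standard total = 62,200; weights = 0.2058, 0.1559, 0.1463, 0.0820, 0.1768, 0.0756, 0.1576.
District 5: 0.2058×8.06 + 0.1559×14.17 + 0.1463×32.00 + 0.0820×58.72 + 0.1768×113.79 + 0.0756×122.97 + 0.1576×229.76 = 78.9819 per 100,000.
District 7: 0.2058×8.06 + 0.1559×18.65 + 0.1463×45.71 + 0.0820×69.77 + 0.1768×170.73 + 0.0756×133.33 + 0.1576×297.87 = 104.1767 per 100,000.
Ratio = 78.9819 ÷ 104.1767 = 0.75815.

0.758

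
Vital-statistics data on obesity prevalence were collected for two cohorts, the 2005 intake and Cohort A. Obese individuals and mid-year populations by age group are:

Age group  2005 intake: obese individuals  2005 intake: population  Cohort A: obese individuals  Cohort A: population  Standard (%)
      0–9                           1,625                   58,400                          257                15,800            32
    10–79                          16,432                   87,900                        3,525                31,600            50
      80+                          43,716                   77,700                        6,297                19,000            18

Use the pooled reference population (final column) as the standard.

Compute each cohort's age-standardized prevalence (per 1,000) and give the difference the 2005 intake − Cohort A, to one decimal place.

Age-specific rates per 1,000 for the 2005 intake: 27.825, 186.940, 562.625.
For Cohort A: 16.266, 111.551, 331.421.
Standard weights: 0.32, 0.50, 0.18.
The 2005 intake: 0.3200×27.825 + 0.5000×186.940 + 0.1800×562.625 = 203.6465 per 1,000.
Cohort A: 0.3200×16.266 + 0.5000×111.551 + 0.1800×331.421 = 120.6362 per 1,000.
Difference = 203.6465 − 120.6362 = 83.0104.

83.0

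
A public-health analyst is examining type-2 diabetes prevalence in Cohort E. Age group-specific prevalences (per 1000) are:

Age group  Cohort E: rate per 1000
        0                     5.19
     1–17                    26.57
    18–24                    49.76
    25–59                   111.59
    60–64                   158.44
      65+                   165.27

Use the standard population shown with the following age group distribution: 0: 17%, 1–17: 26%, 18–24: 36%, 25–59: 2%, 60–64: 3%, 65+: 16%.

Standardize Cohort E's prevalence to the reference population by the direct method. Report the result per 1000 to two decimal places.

59.13

Standard weights: 0.17, 0.26, 0.36, 0.02, 0.03, 0.16.
Standardized rate: 0.1700×5.19 + 0.2600×26.57 + 0.3600×49.76 + 0.0200×111.59 + 0.0300×158.44 + 0.1600×165.27 = 59.1323 per 1000.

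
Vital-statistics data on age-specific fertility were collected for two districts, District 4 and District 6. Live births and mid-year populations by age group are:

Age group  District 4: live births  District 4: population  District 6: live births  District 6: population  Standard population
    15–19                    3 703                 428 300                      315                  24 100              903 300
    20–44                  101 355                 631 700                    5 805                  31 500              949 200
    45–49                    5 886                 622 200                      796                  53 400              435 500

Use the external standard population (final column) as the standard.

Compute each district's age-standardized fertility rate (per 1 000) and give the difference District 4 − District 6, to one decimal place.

Age-specific rates per 1 000 for District 4: 8.646, 160.448, 9.460.
For District 6: 13.071, 184.286, 14.906.
Standard total = 2 288 000; weights = 0.3948, 0.4149, 0.1903.
District 4: 0.3948×8.646 + 0.4149×160.448 + 0.1903×9.460 = 71.7775 per 1 000.
District 6: 0.3948×13.071 + 0.4149×184.286 + 0.1903×14.906 = 84.4503 per 1 000.
Difference = 71.7775 − 84.4503 = -12.6729.

-12.7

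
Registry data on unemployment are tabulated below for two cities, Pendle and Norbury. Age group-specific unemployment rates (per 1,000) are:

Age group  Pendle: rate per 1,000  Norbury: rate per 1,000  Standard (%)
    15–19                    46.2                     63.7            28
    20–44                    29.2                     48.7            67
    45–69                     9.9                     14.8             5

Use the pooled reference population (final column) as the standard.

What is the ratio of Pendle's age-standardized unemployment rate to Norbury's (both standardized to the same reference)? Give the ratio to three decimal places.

Standard weights: 0.28, 0.67, 0.05.
Pendle: 0.2800×46.2 + 0.6700×29.2 + 0.0500×9.9 = 32.9950 per 1,000.
Norbury: 0.2800×63.7 + 0.6700×48.7 + 0.0500×14.8 = 51.2050 per 1,000.
Ratio = 32.9950 ÷ 51.2050 = 0.64437.

0.644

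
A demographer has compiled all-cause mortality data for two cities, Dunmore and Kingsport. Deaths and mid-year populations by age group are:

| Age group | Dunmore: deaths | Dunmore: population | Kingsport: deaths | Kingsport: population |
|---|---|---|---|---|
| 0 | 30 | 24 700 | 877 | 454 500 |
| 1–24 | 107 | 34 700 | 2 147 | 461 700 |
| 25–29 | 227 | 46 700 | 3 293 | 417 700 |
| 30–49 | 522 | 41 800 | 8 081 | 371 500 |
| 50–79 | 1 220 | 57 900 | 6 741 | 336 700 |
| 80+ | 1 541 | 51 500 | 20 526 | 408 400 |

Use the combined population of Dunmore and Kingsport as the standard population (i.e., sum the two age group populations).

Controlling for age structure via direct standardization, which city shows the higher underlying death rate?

Kingsport

Age-specific rates per 100 000 for Dunmore: 121.46, 308.36, 486.08, 1248.80, 2107.08, 2992.23.
For Kingsport: 192.96, 465.02, 788.36, 2175.24, 2002.08, 5025.95.
Combined standard total = 2 707 800; weights = 0.1770, 0.1833, 0.1715, 0.1526, 0.1457, 0.1698.
Dunmore: 0.1770×121.46 + 0.1833×308.36 + 0.1715×486.08 + 0.1526×1248.80 + 0.1457×2107.08 + 0.1698×2992.23 = 1167.2649 per 100 000.
Kingsport: 0.1770×192.96 + 0.1833×465.02 + 0.1715×788.36 + 0.1526×2175.24 + 0.1457×2002.08 + 0.1698×5025.95 = 1731.9968 per 100 000.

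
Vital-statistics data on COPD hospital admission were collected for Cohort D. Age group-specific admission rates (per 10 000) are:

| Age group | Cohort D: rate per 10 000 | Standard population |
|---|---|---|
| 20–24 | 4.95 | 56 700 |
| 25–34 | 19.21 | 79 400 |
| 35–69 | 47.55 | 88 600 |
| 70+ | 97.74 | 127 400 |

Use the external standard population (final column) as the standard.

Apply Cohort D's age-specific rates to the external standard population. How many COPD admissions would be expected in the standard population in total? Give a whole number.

Expected COPD admissions = Σ (standard pop × age-specific rate ÷ 10 000)
= 56 700×4.95/10 000 + 79 400×19.21/10 000 + 88 600×47.55/10 000 + 127 400×97.74/10 000
= 28.07 + 152.53 + 421.29 + 1245.21 = 1847.09.

1847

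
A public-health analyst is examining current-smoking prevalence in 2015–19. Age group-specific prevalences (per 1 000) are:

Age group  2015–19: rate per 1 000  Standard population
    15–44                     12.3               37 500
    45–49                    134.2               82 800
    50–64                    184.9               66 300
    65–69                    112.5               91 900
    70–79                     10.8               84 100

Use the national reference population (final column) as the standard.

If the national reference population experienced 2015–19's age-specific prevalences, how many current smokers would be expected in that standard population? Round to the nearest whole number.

Expected current smokers = Σ (standard pop × age-specific rate ÷ 1 000)
= 37 500×12.3/1 000 + 82 800×134.2/1 000 + 66 300×184.9/1 000 + 91 900×112.5/1 000 + 84 100×10.8/1 000
= 461.25 + 11111.76 + 12258.87 + 10338.75 + 908.28 = 35078.91.

35079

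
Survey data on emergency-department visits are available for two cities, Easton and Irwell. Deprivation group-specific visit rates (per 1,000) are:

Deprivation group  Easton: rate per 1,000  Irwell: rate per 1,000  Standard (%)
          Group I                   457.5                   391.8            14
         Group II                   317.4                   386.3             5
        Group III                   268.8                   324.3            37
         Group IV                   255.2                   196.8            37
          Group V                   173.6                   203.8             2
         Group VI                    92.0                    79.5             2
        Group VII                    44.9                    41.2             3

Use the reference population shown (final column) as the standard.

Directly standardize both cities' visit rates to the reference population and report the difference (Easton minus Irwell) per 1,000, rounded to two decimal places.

Standard weights: 0.14, 0.05, 0.37, 0.37, 0.02, 0.02, 0.03.
Easton: 0.1400×457.5 + 0.0500×317.4 + 0.3700×268.8 + 0.3700×255.2 + 0.0200×173.6 + 0.0200×92.0 + 0.0300×44.9 = 280.4590 per 1,000.
Irwell: 0.1400×391.8 + 0.0500×386.3 + 0.3700×324.3 + 0.3700×196.8 + 0.0200×203.8 + 0.0200×79.5 + 0.0300×41.2 = 273.8760 per 1,000.
Difference = 280.4590 − 273.8760 = 6.5830.

6.58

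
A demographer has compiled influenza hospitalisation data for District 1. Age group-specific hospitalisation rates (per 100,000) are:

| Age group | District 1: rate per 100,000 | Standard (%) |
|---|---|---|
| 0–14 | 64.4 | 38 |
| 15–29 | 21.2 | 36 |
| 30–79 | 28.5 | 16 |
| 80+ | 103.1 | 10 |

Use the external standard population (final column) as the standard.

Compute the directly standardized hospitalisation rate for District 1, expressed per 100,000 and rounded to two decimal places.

46.97

Standard weights: 0.38, 0.36, 0.16, 0.10.
Standardized rate: 0.3800×64.4 + 0.3600×21.2 + 0.1600×28.5 + 0.1000×103.1 = 46.9740 per 100,000.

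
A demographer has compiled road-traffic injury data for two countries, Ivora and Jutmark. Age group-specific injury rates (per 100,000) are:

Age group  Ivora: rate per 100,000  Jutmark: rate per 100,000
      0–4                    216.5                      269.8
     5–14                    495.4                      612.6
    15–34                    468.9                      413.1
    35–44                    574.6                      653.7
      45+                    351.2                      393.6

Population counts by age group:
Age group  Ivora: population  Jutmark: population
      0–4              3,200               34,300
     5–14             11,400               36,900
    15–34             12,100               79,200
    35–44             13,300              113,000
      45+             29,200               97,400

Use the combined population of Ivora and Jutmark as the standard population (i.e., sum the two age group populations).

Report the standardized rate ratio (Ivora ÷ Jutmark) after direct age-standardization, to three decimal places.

Combined standard total = 430,000; weights = 0.0872, 0.1123, 0.2123, 0.2937, 0.2944.
Ivora: 0.0872×216.5 + 0.1123×495.4 + 0.2123×468.9 + 0.2937×574.6 + 0.2944×351.2 = 446.2582 per 100,000.
Jutmark: 0.0872×269.8 + 0.1123×612.6 + 0.2123×413.1 + 0.2937×653.7 + 0.2944×393.6 = 487.9400 per 100,000.
Ratio = 446.2582 ÷ 487.9400 = 0.91458.

0.915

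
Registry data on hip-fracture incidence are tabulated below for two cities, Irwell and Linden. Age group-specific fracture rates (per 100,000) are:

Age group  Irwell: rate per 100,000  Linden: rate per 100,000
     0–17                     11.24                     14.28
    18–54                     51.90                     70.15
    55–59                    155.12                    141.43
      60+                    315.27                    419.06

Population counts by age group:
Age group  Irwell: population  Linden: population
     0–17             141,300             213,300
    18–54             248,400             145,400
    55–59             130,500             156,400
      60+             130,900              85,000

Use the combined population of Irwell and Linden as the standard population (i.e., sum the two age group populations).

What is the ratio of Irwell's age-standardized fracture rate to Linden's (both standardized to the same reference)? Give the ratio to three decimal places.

Combined standard total = 1,251,200; weights = 0.2834, 0.3147, 0.2293, 0.1726.
Irwell: 0.2834×11.24 + 0.3147×51.90 + 0.2293×155.12 + 0.1726×315.27 = 109.4906 per 100,000.
Linden: 0.2834×14.28 + 0.3147×70.15 + 0.2293×141.43 + 0.1726×419.06 = 130.8664 per 100,000.
Ratio = 109.4906 ÷ 130.8664 = 0.83666.

0.837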